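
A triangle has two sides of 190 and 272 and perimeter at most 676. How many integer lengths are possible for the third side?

132

Triangle inequality: 82 < x < 462. Perimeter ≤ 676 gives x ≤ 676 − 190 − 272 = 214.
So 82 < x ≤ 214; integers 83 through 214: 132 values.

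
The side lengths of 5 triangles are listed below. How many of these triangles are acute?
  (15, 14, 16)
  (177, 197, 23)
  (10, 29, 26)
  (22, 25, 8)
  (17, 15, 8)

1

(15,14,16): 14²+15² = 421 > 256 = 16² → acute
(177,197,23): 23²+177² = 31858 < 38809 = 197² → obtuse
(10,29,26): 10²+26² = 776 < 841 = 29² → obtuse
(22,25,8): 8²+22² = 548 < 625 = 25² → obtuse
(17,15,8): 8²+15² = 289 = 17² → right
1 of the 5 is acute.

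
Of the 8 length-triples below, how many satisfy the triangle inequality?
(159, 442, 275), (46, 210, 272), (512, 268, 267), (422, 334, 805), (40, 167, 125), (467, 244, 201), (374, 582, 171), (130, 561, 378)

1

(159,275,442): 159+275 ≤ 442 → not valid
(46,210,272): 46+210 ≤ 272 → not valid
(267,268,512): 267+268 > 512 → valid
(334,422,805): 334+422 ≤ 805 → not valid
(40,125,167): 40+125 ≤ 167 → not valid
(201,244,467): 201+244 ≤ 467 → not valid
(171,374,582): 171+374 ≤ 582 → not valid
(130,378,561): 130+378 ≤ 561 → not valid
1 of the 8 triples forms a triangle.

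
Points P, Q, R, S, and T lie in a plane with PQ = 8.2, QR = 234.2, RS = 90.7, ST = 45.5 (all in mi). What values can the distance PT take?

89.8 ≤ PT ≤ 378.6 mi

The maximum is all hops collinear in one direction: 8.2 + 234.2 + 90.7 + 45.5 = 378.6.
The longest hop is 234.2; the others sum to 144.4. Folding the others back against it leaves at least 234.2 − 144.4 = 89.8.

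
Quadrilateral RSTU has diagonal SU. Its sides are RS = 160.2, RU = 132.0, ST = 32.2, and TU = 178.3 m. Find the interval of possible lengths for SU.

From triangle RSU: |160.2 − 132.0| < SU < 160.2 + 132.0, i.e. 28.2 < SU < 292.2.
From triangle TSU: 146.1 < SU < 210.5.
Both must hold, so SU lies in the intersection.

146.1 < SU < 210.5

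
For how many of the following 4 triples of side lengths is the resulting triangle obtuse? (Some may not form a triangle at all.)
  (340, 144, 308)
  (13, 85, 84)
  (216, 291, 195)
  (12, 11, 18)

(340,144,308): 144²+308² = 115600 = 340² → right
(13,85,84): 13²+84² = 7225 = 85² → right
(216,291,195): 195²+216² = 84681 = 291² → right
(12,11,18): 11²+12² = 265 < 324 = 18² → obtuse
1 of the 4 is obtuse.

1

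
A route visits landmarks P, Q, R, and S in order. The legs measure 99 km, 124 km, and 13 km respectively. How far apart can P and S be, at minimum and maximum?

12 ≤ PS ≤ 236 km

The maximum is all hops collinear in one direction: 99 + 124 + 13 = 236.
The longest hop is 124; the others sum to 112. Folding the others back against it leaves at least 124 − 112 = 12.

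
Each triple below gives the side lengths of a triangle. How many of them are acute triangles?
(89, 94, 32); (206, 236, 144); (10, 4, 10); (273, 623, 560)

3

(89,94,32): 32²+89² = 8945 > 8836 = 94² → acute
(206,236,144): 144²+206² = 63172 > 55696 = 236² → acute
(10,4,10): 4²+10² = 116 > 100 = 10² → acute
(273,623,560): 273²+560² = 388129 = 623² → right
3 of the 4 are acute.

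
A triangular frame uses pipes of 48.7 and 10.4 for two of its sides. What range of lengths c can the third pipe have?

38.3 < c < 59.1

By the triangle inequality, c must be less than 48.7 + 10.4 = 59.1 and greater than |48.7 − 10.4| = 38.3.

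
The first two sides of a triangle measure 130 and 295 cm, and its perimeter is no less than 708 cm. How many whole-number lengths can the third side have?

142

Triangle inequality: 165 < x < 425. Perimeter ≥ 708 gives x ≥ 708 − 130 − 295 = 283.
So 283 ≤ x < 425; integers 283 through 424: 142 values.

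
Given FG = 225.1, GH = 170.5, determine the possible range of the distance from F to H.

By the triangle inequality, |225.1 − 170.5| ≤ FH ≤ 225.1 + 170.5.

54.6 ≤ FH ≤ 395.6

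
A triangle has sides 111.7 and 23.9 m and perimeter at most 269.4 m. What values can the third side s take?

87.8 < s ≤ 133.8

Triangle inequality alone gives 87.8 < s < 135.6.
The perimeter condition gives s ≤ 269.4 − 111.7 − 23.9 = 133.8.
Intersecting the two: 87.8 < s ≤ 133.8.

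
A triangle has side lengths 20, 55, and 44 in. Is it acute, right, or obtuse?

Compare the square of the longest side to the sum of squares of the other two: 20² + 44² = 2336 < 3025 = 55².

obtuse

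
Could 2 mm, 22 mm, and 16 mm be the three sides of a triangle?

The longest side is 22, but the other two sum to only 18.
18 < 22, so the triangle inequality fails.

No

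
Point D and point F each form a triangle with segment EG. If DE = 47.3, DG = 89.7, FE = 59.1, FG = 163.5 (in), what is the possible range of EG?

104.4 < EG < 137.0

From triangle DEG: |47.3 − 89.7| < EG < 47.3 + 89.7, i.e. 42.4 < EG < 137.0.
From triangle FEG: 104.4 < EG < 222.6.
Both must hold, so EG lies in the intersection.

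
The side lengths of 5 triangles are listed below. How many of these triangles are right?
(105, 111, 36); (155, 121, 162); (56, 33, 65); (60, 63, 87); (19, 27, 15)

3

(105,111,36): 36²+105² = 12321 = 111² → right
(155,121,162): 121²+155² = 38666 > 26244 = 162² → acute
(56,33,65): 33²+56² = 4225 = 65² → right
(60,63,87): 60²+63² = 7569 = 87² → right
(19,27,15): 15²+19² = 586 < 729 = 27² → obtuse
3 of the 5 are right.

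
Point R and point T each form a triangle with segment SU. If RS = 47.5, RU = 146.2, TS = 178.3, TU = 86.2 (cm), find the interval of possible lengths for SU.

98.7 < SU < 193.7

From triangle RSU: |47.5 − 146.2| < SU < 47.5 + 146.2, i.e. 98.7 < SU < 193.7.
From triangle TSU: 92.1 < SU < 264.5.
Both must hold, so SU lies in the intersection.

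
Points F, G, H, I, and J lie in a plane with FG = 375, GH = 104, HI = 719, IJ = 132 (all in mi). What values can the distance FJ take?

108 ≤ FJ ≤ 1330 mi

The maximum is all hops collinear in one direction: 375 + 104 + 719 + 132 = 1330.
The longest hop is 719; the others sum to 611. Folding the others back against it leaves at least 719 − 611 = 108.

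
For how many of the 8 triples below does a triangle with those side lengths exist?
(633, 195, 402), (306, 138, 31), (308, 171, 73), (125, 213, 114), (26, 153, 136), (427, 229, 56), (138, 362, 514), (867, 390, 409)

(195,402,633): 195+402 ≤ 633 → not valid
(31,138,306): 31+138 ≤ 306 → not valid
(73,171,308): 73+171 ≤ 308 → not valid
(114,125,213): 114+125 > 213 → valid
(26,136,153): 26+136 > 153 → valid
(56,229,427): 56+229 ≤ 427 → not valid
(138,362,514): 138+362 ≤ 514 → not valid
(390,409,867): 390+409 ≤ 867 → not valid
2 of the 8 triples form a triangle.

2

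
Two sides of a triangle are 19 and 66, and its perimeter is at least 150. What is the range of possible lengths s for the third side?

Triangle inequality alone gives 47 < s < 85.
The perimeter condition gives s ≥ 150 − 19 − 66 = 65.
Intersecting the two: 65 ≤ s < 85.

65 ≤ s < 85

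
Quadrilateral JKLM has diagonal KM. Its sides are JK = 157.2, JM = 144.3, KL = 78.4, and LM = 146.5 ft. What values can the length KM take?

From triangle JKM: |157.2 − 144.3| < KM < 157.2 + 144.3, i.e. 12.9 < KM < 301.5.
From triangle LKM: 68.1 < KM < 224.9.
Both must hold, so KM lies in the intersection.

68.1 < KM < 224.9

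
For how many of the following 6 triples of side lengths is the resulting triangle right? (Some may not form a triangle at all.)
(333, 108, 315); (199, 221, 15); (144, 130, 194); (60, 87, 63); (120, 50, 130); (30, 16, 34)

(333,108,315): 108²+315² = 110889 = 333² → right
(199,221,15): 15+199 ≤ 221, not a triangle
(144,130,194): 130²+144² = 37636 = 194² → right
(60,87,63): 60²+63² = 7569 = 87² → right
(120,50,130): 50²+120² = 16900 = 130² → right
(30,16,34): 16²+30² = 1156 = 34² → right
5 of the 6 are right.

5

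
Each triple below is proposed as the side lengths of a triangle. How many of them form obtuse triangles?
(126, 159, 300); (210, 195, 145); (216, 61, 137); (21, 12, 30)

(126,159,300): 126+159 ≤ 300, not a triangle
(210,195,145): 145²+195² = 59050 > 44100 = 210² → acute
(216,61,137): 61+137 ≤ 216, not a triangle
(21,12,30): 12²+21² = 585 < 900 = 30² → obtuse
1 of the 4 is obtuse.

1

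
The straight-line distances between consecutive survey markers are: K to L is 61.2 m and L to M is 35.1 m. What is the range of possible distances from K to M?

By the triangle inequality, |61.2 − 35.1| ≤ KM ≤ 61.2 + 35.1.

26.1 ≤ KM ≤ 96.3 m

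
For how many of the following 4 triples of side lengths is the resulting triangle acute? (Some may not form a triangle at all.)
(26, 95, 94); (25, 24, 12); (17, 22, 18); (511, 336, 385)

(26,95,94): 26²+94² = 9512 > 9025 = 95² → acute
(25,24,12): 12²+24² = 720 > 625 = 25² → acute
(17,22,18): 17²+18² = 613 > 484 = 22² → acute
(511,336,385): 336²+385² = 261121 = 511² → right
3 of the 4 are acute.

3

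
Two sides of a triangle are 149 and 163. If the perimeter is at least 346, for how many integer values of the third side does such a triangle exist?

278

Triangle inequality: 14 < x < 312. Perimeter ≥ 346 gives x ≥ 346 − 149 − 163 = 34.
So 34 ≤ x < 312; integers 34 through 311: 278 values.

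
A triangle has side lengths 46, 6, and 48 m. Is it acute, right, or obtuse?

obtuse

Compare the square of the longest side to the sum of squares of the other two: 6² + 46² = 2152 < 2304 = 48².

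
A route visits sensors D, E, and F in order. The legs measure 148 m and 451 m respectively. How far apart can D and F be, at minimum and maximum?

By the triangle inequality, |148 − 451| ≤ DF ≤ 148 + 451.

303 ≤ DF ≤ 599 m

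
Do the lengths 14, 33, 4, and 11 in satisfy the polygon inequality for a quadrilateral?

For a quadrilateral, each side must be shorter than the sum of the others.
Here the longest side is 33, but the remaining 3 sides sum to only 29.

No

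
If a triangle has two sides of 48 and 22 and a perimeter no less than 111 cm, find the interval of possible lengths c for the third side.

41 ≤ c < 70

Triangle inequality alone gives 26 < c < 70.
The perimeter condition gives c ≥ 111 − 48 − 22 = 41.
Intersecting the two: 41 ≤ c < 70.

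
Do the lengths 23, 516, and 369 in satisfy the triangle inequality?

The longest side is 516, but the other two sum to only 392.
392 < 516, so the triangle inequality fails.

No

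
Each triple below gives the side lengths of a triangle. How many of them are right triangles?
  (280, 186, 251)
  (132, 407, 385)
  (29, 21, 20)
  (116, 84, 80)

3

(280,186,251): 186²+251² = 97597 > 78400 = 280² → acute
(132,407,385): 132²+385² = 165649 = 407² → right
(29,21,20): 20²+21² = 841 = 29² → right
(116,84,80): 80²+84² = 13456 = 116² → right
3 of the 4 are right.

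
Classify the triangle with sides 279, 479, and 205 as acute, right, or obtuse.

obtuse

Compare the square of the longest side to the sum of squares of the other two: 205² + 279² = 119866 < 229441 = 479².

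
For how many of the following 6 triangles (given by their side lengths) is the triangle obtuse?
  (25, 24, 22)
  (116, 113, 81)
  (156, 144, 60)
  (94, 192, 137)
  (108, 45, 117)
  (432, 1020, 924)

(25,24,22): 22²+24² = 1060 > 625 = 25² → acute
(116,113,81): 81²+113² = 19330 > 13456 = 116² → acute
(156,144,60): 60²+144² = 24336 = 156² → right
(94,192,137): 94²+137² = 27605 < 36864 = 192² → obtuse
(108,45,117): 45²+108² = 13689 = 117² → right
(432,1020,924): 432²+924² = 1040400 = 1020² → right
1 of the 6 is obtuse.

1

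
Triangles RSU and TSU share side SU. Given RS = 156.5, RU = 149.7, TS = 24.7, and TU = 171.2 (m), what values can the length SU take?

146.5 < SU < 195.9

From triangle RSU: |156.5 − 149.7| < SU < 156.5 + 149.7, i.e. 6.8 < SU < 306.2.
From triangle TSU: 146.5 < SU < 195.9.
Both must hold, so SU lies in the intersection.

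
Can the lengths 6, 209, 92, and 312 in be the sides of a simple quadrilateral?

For a quadrilateral, each side must be shorter than the sum of the others.
Here the longest side is 312, but the remaining 3 sides sum to only 307.

No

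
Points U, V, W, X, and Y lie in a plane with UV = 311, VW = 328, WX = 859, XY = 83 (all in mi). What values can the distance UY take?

The maximum is all hops collinear in one direction: 311 + 328 + 859 + 83 = 1581.
The longest hop is 859; the others sum to 722. Folding the others back against it leaves at least 859 − 722 = 137.

137 ≤ UY ≤ 1581 mi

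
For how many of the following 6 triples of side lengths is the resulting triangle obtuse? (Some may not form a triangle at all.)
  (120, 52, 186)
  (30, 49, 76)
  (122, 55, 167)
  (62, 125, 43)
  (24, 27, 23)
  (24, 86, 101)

(120,52,186): 52+120 ≤ 186, not a triangle
(30,49,76): 30²+49² = 3301 < 5776 = 76² → obtuse
(122,55,167): 55²+122² = 17909 < 27889 = 167² → obtuse
(62,125,43): 43+62 ≤ 125, not a triangle
(24,27,23): 23²+24² = 1105 > 729 = 27² → acute
(24,86,101): 24²+86² = 7972 < 10201 = 101² → obtuse
3 of the 6 are obtuse.

3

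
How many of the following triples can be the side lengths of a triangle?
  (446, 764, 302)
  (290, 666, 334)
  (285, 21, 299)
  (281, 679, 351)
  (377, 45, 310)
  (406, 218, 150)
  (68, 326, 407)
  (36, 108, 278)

1

(302,446,764): 302+446 ≤ 764 → not valid
(290,334,666): 290+334 ≤ 666 → not valid
(21,285,299): 21+285 > 299 → valid
(281,351,679): 281+351 ≤ 679 → not valid
(45,310,377): 45+310 ≤ 377 → not valid
(150,218,406): 150+218 ≤ 406 → not valid
(68,326,407): 68+326 ≤ 407 → not valid
(36,108,278): 36+108 ≤ 278 → not valid
1 of the 8 triples forms a triangle.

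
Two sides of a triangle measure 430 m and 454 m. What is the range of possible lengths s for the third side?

By the triangle inequality, s must be less than 430 + 454 = 884 and greater than |430 − 454| = 24.

24 < s < 884 (m)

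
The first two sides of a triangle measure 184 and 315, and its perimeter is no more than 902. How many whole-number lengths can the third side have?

Triangle inequality: 131 < x < 499. Perimeter ≤ 902 gives x ≤ 902 − 184 − 315 = 403.
So 131 < x ≤ 403; integers 132 through 403: 272 values.

272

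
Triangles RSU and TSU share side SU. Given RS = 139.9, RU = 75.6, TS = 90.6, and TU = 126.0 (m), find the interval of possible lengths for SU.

64.3 < SU < 215.5

From triangle RSU: |139.9 − 75.6| < SU < 139.9 + 75.6, i.e. 64.3 < SU < 215.5.
From triangle TSU: 35.4 < SU < 216.6.
Both must hold, so SU lies in the intersection.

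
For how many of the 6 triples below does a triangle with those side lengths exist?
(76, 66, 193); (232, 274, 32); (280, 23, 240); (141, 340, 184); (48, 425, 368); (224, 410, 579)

1

(66,76,193): 66+76 ≤ 193 → not valid
(32,232,274): 32+232 ≤ 274 → not valid
(23,240,280): 23+240 ≤ 280 → not valid
(141,184,340): 141+184 ≤ 340 → not valid
(48,368,425): 48+368 ≤ 425 → not valid
(224,410,579): 224+410 > 579 → valid
1 of the 6 triples forms a triangle.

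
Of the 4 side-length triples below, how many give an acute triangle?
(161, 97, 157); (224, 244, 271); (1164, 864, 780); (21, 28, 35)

(161,97,157): 97²+157² = 34058 > 25921 = 161² → acute
(224,244,271): 224²+244² = 109712 > 73441 = 271² → acute
(1164,864,780): 780²+864² = 1354896 = 1164² → right
(21,28,35): 21²+28² = 1225 = 35² → right
2 of the 4 are acute.

2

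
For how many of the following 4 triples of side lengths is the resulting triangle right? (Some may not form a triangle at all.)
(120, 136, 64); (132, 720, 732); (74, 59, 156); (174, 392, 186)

(120,136,64): 64²+120² = 18496 = 136² → right
(132,720,732): 132²+720² = 535824 = 732² → right
(74,59,156): 59+74 ≤ 156, not a triangle
(174,392,186): 174+186 ≤ 392, not a triangle
2 of the 4 are right.

2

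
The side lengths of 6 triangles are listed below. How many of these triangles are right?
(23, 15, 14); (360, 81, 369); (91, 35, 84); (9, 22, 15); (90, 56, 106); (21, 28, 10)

3

(23,15,14): 14²+15² = 421 < 529 = 23² → obtuse
(360,81,369): 81²+360² = 136161 = 369² → right
(91,35,84): 35²+84² = 8281 = 91² → right
(9,22,15): 9²+15² = 306 < 484 = 22² → obtuse
(90,56,106): 56²+90² = 11236 = 106² → right
(21,28,10): 10²+21² = 541 < 784 = 28² → obtuse
3 of the 6 are right.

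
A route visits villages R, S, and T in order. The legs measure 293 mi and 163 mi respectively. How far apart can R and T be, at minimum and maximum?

130 ≤ RT ≤ 456 mi

By the triangle inequality, |293 − 163| ≤ RT ≤ 293 + 163.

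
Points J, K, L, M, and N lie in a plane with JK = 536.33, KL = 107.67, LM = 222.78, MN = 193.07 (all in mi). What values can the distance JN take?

12.81 ≤ JN ≤ 1059.85 mi

The maximum is all hops collinear in one direction: 536.33 + 107.67 + 222.78 + 193.07 = 1059.85.
The longest hop is 536.33; the others sum to 523.52. Folding the others back against it leaves at least 536.33 − 523.52 = 12.81.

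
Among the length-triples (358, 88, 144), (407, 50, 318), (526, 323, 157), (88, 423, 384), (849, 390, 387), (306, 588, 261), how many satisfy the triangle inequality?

1

(88,144,358): 88+144 ≤ 358 → not valid
(50,318,407): 50+318 ≤ 407 → not valid
(157,323,526): 157+323 ≤ 526 → not valid
(88,384,423): 88+384 > 423 → valid
(387,390,849): 387+390 ≤ 849 → not valid
(261,306,588): 261+306 ≤ 588 → not valid
1 of the 6 triples forms a triangle.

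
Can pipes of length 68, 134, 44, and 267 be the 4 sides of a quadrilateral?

No

For a quadrilateral, each side must be shorter than the sum of the others.
Here the longest side is 267, but the remaining 3 sides sum to only 246.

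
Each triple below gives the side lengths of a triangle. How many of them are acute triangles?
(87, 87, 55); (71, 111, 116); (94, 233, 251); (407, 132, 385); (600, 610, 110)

(87,87,55): 55²+87² = 10594 > 7569 = 87² → acute
(71,111,116): 71²+111² = 17362 > 13456 = 116² → acute
(94,233,251): 94²+233² = 63125 > 63001 = 251² → acute
(407,132,385): 132²+385² = 165649 = 407² → right
(600,610,110): 110²+600² = 372100 = 610² → right
3 of the 5 are acute.

3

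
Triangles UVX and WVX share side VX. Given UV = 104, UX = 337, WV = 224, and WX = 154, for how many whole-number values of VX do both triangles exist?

From triangle UVX: 233 < VX < 441.
From triangle WVX: 70 < VX < 378.
Intersection: 233 < VX < 378, so integers 234 through 377: 144 values.

144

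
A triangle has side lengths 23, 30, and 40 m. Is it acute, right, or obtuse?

Compare the square of the longest side to the sum of squares of the other two: 23² + 30² = 1429 < 1600 = 40².

obtuse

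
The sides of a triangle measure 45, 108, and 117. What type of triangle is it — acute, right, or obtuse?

Compare the square of the longest side to the sum of squares of the other two: 45² + 108² = 13689 = 117².

right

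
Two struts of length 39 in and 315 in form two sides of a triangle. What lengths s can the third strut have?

276 < s < 354

By the triangle inequality, s must be less than 39 + 315 = 354 and greater than |39 − 315| = 276.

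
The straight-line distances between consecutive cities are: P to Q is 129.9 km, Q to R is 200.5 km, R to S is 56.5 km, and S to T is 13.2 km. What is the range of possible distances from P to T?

The maximum is all hops collinear in one direction: 129.9 + 200.5 + 56.5 + 13.2 = 400.1.
The longest hop is 200.5; the others sum to 199.6. Folding the others back against it leaves at least 200.5 − 199.6 = 0.9.

0.9 ≤ PT ≤ 400.1 km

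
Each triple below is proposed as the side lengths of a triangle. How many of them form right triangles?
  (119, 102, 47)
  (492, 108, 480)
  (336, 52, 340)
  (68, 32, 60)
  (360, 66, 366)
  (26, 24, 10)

(119,102,47): 47²+102² = 12613 < 14161 = 119² → obtuse
(492,108,480): 108²+480² = 242064 = 492² → right
(336,52,340): 52²+336² = 115600 = 340² → right
(68,32,60): 32²+60² = 4624 = 68² → right
(360,66,366): 66²+360² = 133956 = 366² → right
(26,24,10): 10²+24² = 676 = 26² → right
5 of the 6 are right.

5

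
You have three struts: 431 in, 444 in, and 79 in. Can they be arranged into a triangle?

The longest side is 444, and the other two sum to 510.
Since 510 > 444, the triangle inequality holds.

Yes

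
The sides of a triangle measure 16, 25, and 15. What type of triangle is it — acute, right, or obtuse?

Compare the square of the longest side to the sum of squares of the other two: 15² + 16² = 481 < 625 = 25².

obtuse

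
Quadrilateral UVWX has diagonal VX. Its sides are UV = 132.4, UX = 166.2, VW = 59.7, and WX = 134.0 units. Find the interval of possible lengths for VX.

From triangle UVX: |132.4 − 166.2| < VX < 132.4 + 166.2, i.e. 33.8 < VX < 298.6.
From triangle WVX: 74.3 < VX < 193.7.
Both must hold, so VX lies in the intersection.

74.3 < VX < 193.7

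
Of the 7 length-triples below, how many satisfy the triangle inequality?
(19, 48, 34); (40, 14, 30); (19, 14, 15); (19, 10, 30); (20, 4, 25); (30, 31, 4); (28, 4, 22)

4

(19,34,48): 19+34 > 48 → valid
(14,30,40): 14+30 > 40 → valid
(14,15,19): 14+15 > 19 → valid
(10,19,30): 10+19 ≤ 30 → not valid
(4,20,25): 4+20 ≤ 25 → not valid
(4,30,31): 4+30 > 31 → valid
(4,22,28): 4+22 ≤ 28 → not valid
4 of the 7 triples form a triangle.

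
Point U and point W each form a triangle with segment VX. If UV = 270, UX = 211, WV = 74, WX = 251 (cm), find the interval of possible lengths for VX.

From triangle UVX: |270 − 211| < VX < 270 + 211, i.e. 59 < VX < 481.
From triangle WVX: 177 < VX < 325.
Both must hold, so VX lies in the intersection.

177 < VX < 325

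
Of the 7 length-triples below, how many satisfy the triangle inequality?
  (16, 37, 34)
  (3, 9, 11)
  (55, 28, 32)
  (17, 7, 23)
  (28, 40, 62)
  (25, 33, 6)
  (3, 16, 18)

(16,34,37): 16+34 > 37 → valid
(3,9,11): 3+9 > 11 → valid
(28,32,55): 28+32 > 55 → valid
(7,17,23): 7+17 > 23 → valid
(28,40,62): 28+40 > 62 → valid
(6,25,33): 6+25 ≤ 33 → not valid
(3,16,18): 3+16 > 18 → valid
6 of the 7 triples form a triangle.

6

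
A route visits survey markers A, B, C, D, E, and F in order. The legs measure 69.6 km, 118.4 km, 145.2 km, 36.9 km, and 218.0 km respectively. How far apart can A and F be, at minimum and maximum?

0 ≤ AF ≤ 588.1 km

The maximum is all hops collinear in one direction: 69.6 + 118.4 + 145.2 + 36.9 + 218.0 = 588.1.
The longest hop is 218.0; the others sum to 370.1. Since 218.0 ≤ 370.1, the path can fold back on itself completely, so the minimum distance is 0.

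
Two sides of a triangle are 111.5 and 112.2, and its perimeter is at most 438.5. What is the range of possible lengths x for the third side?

0.7 < x ≤ 214.8

Triangle inequality alone gives 0.7 < x < 223.7.
The perimeter condition gives x ≤ 438.5 − 111.5 − 112.2 = 214.8.
Intersecting the two: 0.7 < x ≤ 214.8.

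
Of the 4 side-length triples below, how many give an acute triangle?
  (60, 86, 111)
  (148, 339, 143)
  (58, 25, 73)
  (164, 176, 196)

1

(60,86,111): 60²+86² = 10996 < 12321 = 111² → obtuse
(148,339,143): 143+148 ≤ 339, not a triangle
(58,25,73): 25²+58² = 3989 < 5329 = 73² → obtuse
(164,176,196): 164²+176² = 57872 > 38416 = 196² → acute
1 of the 4 is acute.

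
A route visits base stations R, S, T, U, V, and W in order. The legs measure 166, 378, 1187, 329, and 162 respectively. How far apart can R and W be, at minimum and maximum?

The maximum is all hops collinear in one direction: 166 + 378 + 1187 + 329 + 162 = 2222.
The longest hop is 1187; the others sum to 1035. Folding the others back against it leaves at least 1187 − 1035 = 152.

152 ≤ RW ≤ 2222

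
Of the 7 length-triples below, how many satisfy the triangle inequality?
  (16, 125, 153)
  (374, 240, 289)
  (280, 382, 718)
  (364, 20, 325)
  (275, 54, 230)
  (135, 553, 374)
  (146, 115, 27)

(16,125,153): 16+125 ≤ 153 → not valid
(240,289,374): 240+289 > 374 → valid
(280,382,718): 280+382 ≤ 718 → not valid
(20,325,364): 20+325 ≤ 364 → not valid
(54,230,275): 54+230 > 275 → valid
(135,374,553): 135+374 ≤ 553 → not valid
(27,115,146): 27+115 ≤ 146 → not valid
2 of the 7 triples form a triangle.

2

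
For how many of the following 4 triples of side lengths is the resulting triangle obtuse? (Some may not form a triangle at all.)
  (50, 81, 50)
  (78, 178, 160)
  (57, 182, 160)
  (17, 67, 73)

3

(50,81,50): 50²+50² = 5000 < 6561 = 81² → obtuse
(78,178,160): 78²+160² = 31684 = 178² → right
(57,182,160): 57²+160² = 28849 < 33124 = 182² → obtuse
(17,67,73): 17²+67² = 4778 < 5329 = 73² → obtuse
3 of the 4 are obtuse.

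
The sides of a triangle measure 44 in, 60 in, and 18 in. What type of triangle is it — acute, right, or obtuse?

obtuse

Compare the square of the longest side to the sum of squares of the other two: 18² + 44² = 2260 < 3600 = 60².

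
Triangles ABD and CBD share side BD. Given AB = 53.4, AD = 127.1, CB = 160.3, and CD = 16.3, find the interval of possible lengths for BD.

144.0 < BD < 176.6

From triangle ABD: |53.4 − 127.1| < BD < 53.4 + 127.1, i.e. 73.7 < BD < 180.5.
From triangle CBD: 144.0 < BD < 176.6.
Both must hold, so BD lies in the intersection.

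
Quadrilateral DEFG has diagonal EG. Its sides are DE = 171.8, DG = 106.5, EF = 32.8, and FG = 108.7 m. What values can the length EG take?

75.9 < EG < 141.5

From triangle DEG: |171.8 − 106.5| < EG < 171.8 + 106.5, i.e. 65.3 < EG < 278.3.
From triangle FEG: 75.9 < EG < 141.5.
Both must hold, so EG lies in the intersection.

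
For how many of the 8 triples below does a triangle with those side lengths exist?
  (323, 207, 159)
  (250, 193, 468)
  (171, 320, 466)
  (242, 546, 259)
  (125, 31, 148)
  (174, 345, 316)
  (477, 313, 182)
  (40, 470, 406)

5

(159,207,323): 159+207 > 323 → valid
(193,250,468): 193+250 ≤ 468 → not valid
(171,320,466): 171+320 > 466 → valid
(242,259,546): 242+259 ≤ 546 → not valid
(31,125,148): 31+125 > 148 → valid
(174,316,345): 174+316 > 345 → valid
(182,313,477): 182+313 > 477 → valid
(40,406,470): 40+406 ≤ 470 → not valid
5 of the 8 triples form a triangle.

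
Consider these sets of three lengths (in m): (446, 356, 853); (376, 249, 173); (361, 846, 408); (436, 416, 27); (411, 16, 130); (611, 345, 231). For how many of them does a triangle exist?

2

(356,446,853): 356+446 ≤ 853 → not valid
(173,249,376): 173+249 > 376 → valid
(361,408,846): 361+408 ≤ 846 → not valid
(27,416,436): 27+416 > 436 → valid
(16,130,411): 16+130 ≤ 411 → not valid
(231,345,611): 231+345 ≤ 611 → not valid
2 of the 6 triples form a triangle.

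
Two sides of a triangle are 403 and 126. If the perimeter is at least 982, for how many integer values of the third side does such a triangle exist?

Triangle inequality: 277 < x < 529. Perimeter ≥ 982 gives x ≥ 982 − 403 − 126 = 453.
So 453 ≤ x < 529; integers 453 through 528: 76 values.

76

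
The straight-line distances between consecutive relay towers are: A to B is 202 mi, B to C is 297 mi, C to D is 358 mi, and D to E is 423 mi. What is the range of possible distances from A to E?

0 ≤ AE ≤ 1280 mi

The maximum is all hops collinear in one direction: 202 + 297 + 358 + 423 = 1280.
The longest hop is 423; the others sum to 857. Since 423 ≤ 857, the path can fold back on itself completely, so the minimum distance is 0.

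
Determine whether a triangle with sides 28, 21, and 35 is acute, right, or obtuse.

right

Compare the square of the longest side to the sum of squares of the other two: 21² + 28² = 1225 = 35².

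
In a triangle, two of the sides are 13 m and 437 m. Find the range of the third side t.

By the triangle inequality, t must be less than 13 + 437 = 450 and greater than |13 − 437| = 424.

424 < t < 450 (m)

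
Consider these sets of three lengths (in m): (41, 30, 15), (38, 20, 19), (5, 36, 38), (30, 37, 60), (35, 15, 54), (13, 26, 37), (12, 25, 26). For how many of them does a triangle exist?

(15,30,41): 15+30 > 41 → valid
(19,20,38): 19+20 > 38 → valid
(5,36,38): 5+36 > 38 → valid
(30,37,60): 30+37 > 60 → valid
(15,35,54): 15+35 ≤ 54 → not valid
(13,26,37): 13+26 > 37 → valid
(12,25,26): 12+25 > 26 → valid
6 of the 7 triples form a triangle.

6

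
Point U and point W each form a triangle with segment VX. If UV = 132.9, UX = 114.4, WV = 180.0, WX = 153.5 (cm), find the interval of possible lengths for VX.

From triangle UVX: |132.9 − 114.4| < VX < 132.9 + 114.4, i.e. 18.5 < VX < 247.3.
From triangle WVX: 26.5 < VX < 333.5.
Both must hold, so VX lies in the intersection.

26.5 < VX < 247.3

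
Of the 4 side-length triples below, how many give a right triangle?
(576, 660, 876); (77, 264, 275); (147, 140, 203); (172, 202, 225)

(576,660,876): 576²+660² = 767376 = 876² → right
(77,264,275): 77²+264² = 75625 = 275² → right
(147,140,203): 140²+147² = 41209 = 203² → right
(172,202,225): 172²+202² = 70388 > 50625 = 225² → acute
3 of the 4 are right.

3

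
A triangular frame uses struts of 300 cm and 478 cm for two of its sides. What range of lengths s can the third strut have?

178 < s < 778 (cm)

By the triangle inequality, s must be less than 300 + 478 = 778 and greater than |300 − 478| = 178.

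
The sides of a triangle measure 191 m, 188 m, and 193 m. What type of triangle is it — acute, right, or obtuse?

Compare the square of the longest side to the sum of squares of the other two: 188² + 191² = 71825 > 37249 = 193².

acute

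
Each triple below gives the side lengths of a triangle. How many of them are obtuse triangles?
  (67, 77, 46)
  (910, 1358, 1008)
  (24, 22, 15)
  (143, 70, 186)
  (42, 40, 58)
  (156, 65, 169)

1

(67,77,46): 46²+67² = 6605 > 5929 = 77² → acute
(910,1358,1008): 910²+1008² = 1844164 = 1358² → right
(24,22,15): 15²+22² = 709 > 576 = 24² → acute
(143,70,186): 70²+143² = 25349 < 34596 = 186² → obtuse
(42,40,58): 40²+42² = 3364 = 58² → right
(156,65,169): 65²+156² = 28561 = 169² → right
1 of the 6 is obtuse.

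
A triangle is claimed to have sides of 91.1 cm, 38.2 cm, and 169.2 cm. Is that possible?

No

The longest side is 169.2, but the other two sum to only 129.3.
129.3 < 169.2, so the triangle inequality fails.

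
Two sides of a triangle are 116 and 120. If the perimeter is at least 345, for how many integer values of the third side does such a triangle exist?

Triangle inequality: 4 < x < 236. Perimeter ≥ 345 gives x ≥ 345 − 116 − 120 = 109.
So 109 ≤ x < 236; integers 109 through 235: 127 values.

127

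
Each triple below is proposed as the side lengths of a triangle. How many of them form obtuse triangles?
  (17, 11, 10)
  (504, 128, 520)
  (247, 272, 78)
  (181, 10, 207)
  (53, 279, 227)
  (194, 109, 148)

(17,11,10): 10²+11² = 221 < 289 = 17² → obtuse
(504,128,520): 128²+504² = 270400 = 520² → right
(247,272,78): 78²+247² = 67093 < 73984 = 272² → obtuse
(181,10,207): 10+181 ≤ 207, not a triangle
(53,279,227): 53²+227² = 54338 < 77841 = 279² → obtuse
(194,109,148): 109²+148² = 33785 < 37636 = 194² → obtuse
4 of the 6 are obtuse.

4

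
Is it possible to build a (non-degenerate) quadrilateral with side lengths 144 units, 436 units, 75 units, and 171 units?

For a quadrilateral, each side must be shorter than the sum of the others.
Here the longest side is 436, but the remaining 3 sides sum to only 390.

No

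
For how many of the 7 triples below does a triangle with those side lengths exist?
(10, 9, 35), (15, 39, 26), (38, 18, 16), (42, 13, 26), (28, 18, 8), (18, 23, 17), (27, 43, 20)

(9,10,35): 9+10 ≤ 35 → not valid
(15,26,39): 15+26 > 39 → valid
(16,18,38): 16+18 ≤ 38 → not valid
(13,26,42): 13+26 ≤ 42 → not valid
(8,18,28): 8+18 ≤ 28 → not valid
(17,18,23): 17+18 > 23 → valid
(20,27,43): 20+27 > 43 → valid
3 of the 7 triples form a triangle.

3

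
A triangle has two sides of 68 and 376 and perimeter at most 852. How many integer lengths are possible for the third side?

Triangle inequality: 308 < x < 444. Perimeter ≤ 852 gives x ≤ 852 − 68 − 376 = 408.
So 308 < x ≤ 408; integers 309 through 408: 100 values.

100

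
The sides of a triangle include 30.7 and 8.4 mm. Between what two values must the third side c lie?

By the triangle inequality, c must be less than 30.7 + 8.4 = 39.1 and greater than |30.7 − 8.4| = 22.3.

22.3 < c < 39.1 (mm)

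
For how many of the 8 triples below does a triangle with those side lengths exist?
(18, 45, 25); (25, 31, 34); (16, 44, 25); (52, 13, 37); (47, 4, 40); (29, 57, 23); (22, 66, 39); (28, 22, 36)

(18,25,45): 18+25 ≤ 45 → not valid
(25,31,34): 25+31 > 34 → valid
(16,25,44): 16+25 ≤ 44 → not valid
(13,37,52): 13+37 ≤ 52 → not valid
(4,40,47): 4+40 ≤ 47 → not valid
(23,29,57): 23+29 ≤ 57 → not valid
(22,39,66): 22+39 ≤ 66 → not valid
(22,28,36): 22+28 > 36 → valid
2 of the 8 triples form a triangle.

2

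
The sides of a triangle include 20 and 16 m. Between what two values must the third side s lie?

By the triangle inequality, s must be less than 20 + 16 = 36 and greater than |20 − 16| = 4.

4 < s < 36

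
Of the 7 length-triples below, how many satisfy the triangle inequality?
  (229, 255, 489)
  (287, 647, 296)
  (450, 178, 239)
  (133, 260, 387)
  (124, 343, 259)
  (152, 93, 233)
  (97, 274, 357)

4

(229,255,489): 229+255 ≤ 489 → not valid
(287,296,647): 287+296 ≤ 647 → not valid
(178,239,450): 178+239 ≤ 450 → not valid
(133,260,387): 133+260 > 387 → valid
(124,259,343): 124+259 > 343 → valid
(93,152,233): 93+152 > 233 → valid
(97,274,357): 97+274 > 357 → valid
4 of the 7 triples form a triangle.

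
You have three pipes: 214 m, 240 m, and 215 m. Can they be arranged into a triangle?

The longest side is 240, and the other two sum to 429.
Since 429 > 240, the triangle inequality holds.

Yes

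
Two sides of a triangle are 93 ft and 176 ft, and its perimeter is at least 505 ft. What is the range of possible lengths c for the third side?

Triangle inequality alone gives 83 < c < 269.
The perimeter condition gives c ≥ 505 − 93 − 176 = 236.
Intersecting the two: 236 ≤ c < 269.

236 ≤ c < 269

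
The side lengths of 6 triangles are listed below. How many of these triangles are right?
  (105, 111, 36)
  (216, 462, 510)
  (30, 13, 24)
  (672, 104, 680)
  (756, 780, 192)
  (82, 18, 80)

5

(105,111,36): 36²+105² = 12321 = 111² → right
(216,462,510): 216²+462² = 260100 = 510² → right
(30,13,24): 13²+24² = 745 < 900 = 30² → obtuse
(672,104,680): 104²+672² = 462400 = 680² → right
(756,780,192): 192²+756² = 608400 = 780² → right
(82,18,80): 18²+80² = 6724 = 82² → right
5 of the 6 are right.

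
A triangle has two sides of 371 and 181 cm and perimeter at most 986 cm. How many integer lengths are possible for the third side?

244

Triangle inequality: 190 < x < 552. Perimeter ≤ 986 gives x ≤ 986 − 371 − 181 = 434.
So 190 < x ≤ 434; integers 191 through 434: 244 values.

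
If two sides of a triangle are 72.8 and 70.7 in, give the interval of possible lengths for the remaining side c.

2.1 < c < 143.5

By the triangle inequality, c must be less than 72.8 + 70.7 = 143.5 and greater than |72.8 − 70.7| = 2.1.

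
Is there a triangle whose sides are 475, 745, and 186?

The longest side is 745, but the other two sum to only 661.
661 < 745, so the triangle inequality fails.

No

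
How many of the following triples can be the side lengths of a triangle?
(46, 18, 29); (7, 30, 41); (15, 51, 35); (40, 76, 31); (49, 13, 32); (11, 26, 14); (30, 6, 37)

1

(18,29,46): 18+29 > 46 → valid
(7,30,41): 7+30 ≤ 41 → not valid
(15,35,51): 15+35 ≤ 51 → not valid
(31,40,76): 31+40 ≤ 76 → not valid
(13,32,49): 13+32 ≤ 49 → not valid
(11,14,26): 11+14 ≤ 26 → not valid
(6,30,37): 6+30 ≤ 37 → not valid
1 of the 7 triples forms a triangle.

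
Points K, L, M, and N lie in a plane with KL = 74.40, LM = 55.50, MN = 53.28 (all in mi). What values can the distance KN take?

0 ≤ KN ≤ 183.18 mi

The maximum is all hops collinear in one direction: 74.40 + 55.50 + 53.28 = 183.18.
The longest hop is 74.40; the others sum to 108.78. Since 74.40 ≤ 108.78, the path can fold back on itself completely, so the minimum distance is 0.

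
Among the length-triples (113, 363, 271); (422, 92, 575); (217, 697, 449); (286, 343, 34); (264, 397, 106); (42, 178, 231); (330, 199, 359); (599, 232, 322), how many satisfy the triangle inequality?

2

(113,271,363): 113+271 > 363 → valid
(92,422,575): 92+422 ≤ 575 → not valid
(217,449,697): 217+449 ≤ 697 → not valid
(34,286,343): 34+286 ≤ 343 → not valid
(106,264,397): 106+264 ≤ 397 → not valid
(42,178,231): 42+178 ≤ 231 → not valid
(199,330,359): 199+330 > 359 → valid
(232,322,599): 232+322 ≤ 599 → not valid
2 of the 8 triples form a triangle.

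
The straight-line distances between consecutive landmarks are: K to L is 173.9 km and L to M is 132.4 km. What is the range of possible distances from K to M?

By the triangle inequality, |173.9 − 132.4| ≤ KM ≤ 173.9 + 132.4.

41.5 ≤ KM ≤ 306.3 km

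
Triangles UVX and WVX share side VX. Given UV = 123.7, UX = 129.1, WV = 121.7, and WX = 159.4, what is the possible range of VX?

37.7 < VX < 252.8

From triangle UVX: |123.7 − 129.1| < VX < 123.7 + 129.1, i.e. 5.4 < VX < 252.8.
From triangle WVX: 37.7 < VX < 281.1.
Both must hold, so VX lies in the intersection.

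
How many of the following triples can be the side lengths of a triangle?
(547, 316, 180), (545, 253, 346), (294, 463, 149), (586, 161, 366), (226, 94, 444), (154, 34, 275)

(180,316,547): 180+316 ≤ 547 → not valid
(253,346,545): 253+346 > 545 → valid
(149,294,463): 149+294 ≤ 463 → not valid
(161,366,586): 161+366 ≤ 586 → not valid
(94,226,444): 94+226 ≤ 444 → not valid
(34,154,275): 34+154 ≤ 275 → not valid
1 of the 6 triples forms a triangle.

1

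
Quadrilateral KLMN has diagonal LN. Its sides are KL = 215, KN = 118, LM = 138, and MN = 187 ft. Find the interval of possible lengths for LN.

From triangle KLN: |215 − 118| < LN < 215 + 118, i.e. 97 < LN < 333.
From triangle MLN: 49 < LN < 325.
Both must hold, so LN lies in the intersection.

97 < LN < 325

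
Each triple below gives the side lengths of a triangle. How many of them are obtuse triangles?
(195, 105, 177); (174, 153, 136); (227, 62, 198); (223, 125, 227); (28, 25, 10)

2

(195,105,177): 105²+177² = 42354 > 38025 = 195² → acute
(174,153,136): 136²+153² = 41905 > 30276 = 174² → acute
(227,62,198): 62²+198² = 43048 < 51529 = 227² → obtuse
(223,125,227): 125²+223² = 65354 > 51529 = 227² → acute
(28,25,10): 10²+25² = 725 < 784 = 28² → obtuse
2 of the 5 are obtuse.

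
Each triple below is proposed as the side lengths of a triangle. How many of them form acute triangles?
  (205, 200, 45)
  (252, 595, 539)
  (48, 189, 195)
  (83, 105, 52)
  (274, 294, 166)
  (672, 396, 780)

1

(205,200,45): 45²+200² = 42025 = 205² → right
(252,595,539): 252²+539² = 354025 = 595² → right
(48,189,195): 48²+189² = 38025 = 195² → right
(83,105,52): 52²+83² = 9593 < 11025 = 105² → obtuse
(274,294,166): 166²+274² = 102632 > 86436 = 294² → acute
(672,396,780): 396²+672² = 608400 = 780² → right
1 of the 6 is acute.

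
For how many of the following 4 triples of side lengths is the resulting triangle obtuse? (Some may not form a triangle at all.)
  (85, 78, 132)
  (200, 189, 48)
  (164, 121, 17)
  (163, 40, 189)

(85,78,132): 78²+85² = 13309 < 17424 = 132² → obtuse
(200,189,48): 48²+189² = 38025 < 40000 = 200² → obtuse
(164,121,17): 17+121 ≤ 164, not a triangle
(163,40,189): 40²+163² = 28169 < 35721 = 189² → obtuse
3 of the 4 are obtuse.

3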